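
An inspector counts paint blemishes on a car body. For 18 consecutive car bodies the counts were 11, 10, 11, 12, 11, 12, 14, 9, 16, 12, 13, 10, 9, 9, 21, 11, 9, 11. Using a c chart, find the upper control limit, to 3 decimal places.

21.994

c̄ = (11 + 10 + 11 + 12 + 11 + 12 + 14 + 9 + 16 + 12 + 13 + 10 + 9 + 9 + 21 + 11 + 9 + 11) / 18 = 211 / 18 = 11.7222
UCL = c̄ + 3√c̄ = 11.7222 + 3 × √11.7222 = 11.7222 + 3 × 3.4238 = 21.9935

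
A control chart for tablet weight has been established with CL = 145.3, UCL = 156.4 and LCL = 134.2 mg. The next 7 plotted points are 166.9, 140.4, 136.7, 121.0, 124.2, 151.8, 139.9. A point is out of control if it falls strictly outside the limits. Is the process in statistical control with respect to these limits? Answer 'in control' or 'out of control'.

out of control

Compare each point to [134.2, 156.4]: sample 1 = 166.9 > UCL; sample 4 = 121.0 < LCL; sample 5 = 124.2 < LCL.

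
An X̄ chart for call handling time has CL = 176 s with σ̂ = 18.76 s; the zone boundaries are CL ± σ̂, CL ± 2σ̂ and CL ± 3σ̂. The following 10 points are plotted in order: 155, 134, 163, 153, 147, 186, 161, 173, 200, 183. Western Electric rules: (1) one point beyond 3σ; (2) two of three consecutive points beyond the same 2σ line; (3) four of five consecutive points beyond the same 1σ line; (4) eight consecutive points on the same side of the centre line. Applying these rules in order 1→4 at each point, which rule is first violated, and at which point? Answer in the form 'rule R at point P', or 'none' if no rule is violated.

rule 3 at point 5

Zone of each point (C = within 1σ̂, B = 1σ̂–2σ̂, A = 2σ̂–3σ̂, * = beyond 3σ̂; sign = side of CL): 1:-B, 2:-A, 3:-C, 4:-B, 5:-B, 6:+C, 7:-C, 8:-C, 9:+B, 10:+C
Rule 3 (four of five consecutive points beyond the same 1σ limit) is satisfied at point 5.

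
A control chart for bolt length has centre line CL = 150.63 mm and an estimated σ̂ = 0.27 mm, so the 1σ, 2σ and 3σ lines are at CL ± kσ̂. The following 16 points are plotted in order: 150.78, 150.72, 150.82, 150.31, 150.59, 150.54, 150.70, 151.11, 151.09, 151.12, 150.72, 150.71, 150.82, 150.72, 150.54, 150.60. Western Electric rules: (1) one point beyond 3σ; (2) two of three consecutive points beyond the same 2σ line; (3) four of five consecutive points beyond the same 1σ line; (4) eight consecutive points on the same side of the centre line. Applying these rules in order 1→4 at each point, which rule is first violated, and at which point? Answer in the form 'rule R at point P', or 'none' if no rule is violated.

Zone of each point (C = within 1σ̂, B = 1σ̂–2σ̂, A = 2σ̂–3σ̂, * = beyond 3σ̂; sign = side of CL): 1:+C, 2:+C, 3:+C, 4:-B, 5:-C, 6:-C, 7:+C, 8:+B, 9:+B, 10:+B, 11:+C, 12:+C, 13:+C, 14:+C, 15:-C, 16:-C
Rule 4 (eight consecutive points on the same side of the centre line) is satisfied at point 14.

rule 4 at point 14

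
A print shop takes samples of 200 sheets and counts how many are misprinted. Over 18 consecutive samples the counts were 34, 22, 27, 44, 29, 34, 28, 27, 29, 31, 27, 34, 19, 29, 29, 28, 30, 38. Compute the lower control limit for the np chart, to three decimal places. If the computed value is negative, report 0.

p̄ = Σdᵢ / (k·n) = 539 / (18 × 200) = 0.14972
LCL = np̄ − 3·√(np̄(1−p̄)) = 29.9444 − 3 × 5.0459 = 14.8067

14.807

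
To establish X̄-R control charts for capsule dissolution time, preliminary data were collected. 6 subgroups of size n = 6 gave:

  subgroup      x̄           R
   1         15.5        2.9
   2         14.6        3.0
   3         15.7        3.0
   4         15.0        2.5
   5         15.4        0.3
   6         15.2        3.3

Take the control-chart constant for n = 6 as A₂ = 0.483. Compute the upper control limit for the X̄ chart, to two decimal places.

X̄̄ = (15.5 + 14.6 + 15.7 + 15.0 + 15.4 + 15.2) / 6 = 91.4000 / 6 = 15.2333
R̄ = (2.9 + 3.0 + 3.0 + 2.5 + 0.3 + 3.3) / 6 = 15.0000 / 6 = 2.5000
UCL = X̄̄ + A₂·R̄ = 15.2333 + 0.483 × 2.5000 = 16.4408

16.44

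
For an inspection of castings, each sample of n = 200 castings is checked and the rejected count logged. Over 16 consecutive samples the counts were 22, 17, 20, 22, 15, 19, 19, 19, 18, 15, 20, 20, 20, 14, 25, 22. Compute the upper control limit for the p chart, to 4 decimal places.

0.1584

p̄ = Σdᵢ / (k·n) = 307 / (16 × 200) = 0.09594
UCL = p̄ + 3·√(p̄(1−p̄)/n) = 0.09594 + 3 × √(0.09594×0.90406/200) = 0.09594 + 3 × 0.02082 = 0.15841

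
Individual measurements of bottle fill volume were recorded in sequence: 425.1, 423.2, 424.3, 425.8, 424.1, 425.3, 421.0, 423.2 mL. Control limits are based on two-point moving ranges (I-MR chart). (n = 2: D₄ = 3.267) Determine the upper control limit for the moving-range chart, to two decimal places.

Moving ranges: 1.9, 1.1, 1.5, 1.7, 1.2, 4.3, 2.2; M̄R̄ = 13.9000 / 7 = 1.9857
UCL_MR = D₄·M̄R̄ = 3.267 × 1.9857 = 6.4873

6.49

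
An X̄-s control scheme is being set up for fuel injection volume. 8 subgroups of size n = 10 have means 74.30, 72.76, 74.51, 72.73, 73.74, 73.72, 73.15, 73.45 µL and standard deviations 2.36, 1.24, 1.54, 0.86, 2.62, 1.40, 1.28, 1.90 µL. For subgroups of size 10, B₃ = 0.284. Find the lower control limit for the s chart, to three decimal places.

0.469

s̄ = (2.36 + 1.24 + 1.54 + 0.86 + 2.62 + 1.40 + 1.28 + 1.90) / 8 = 1.6500
LCL_s = B₃·s̄ = 0.284 × 1.6500 = 0.4686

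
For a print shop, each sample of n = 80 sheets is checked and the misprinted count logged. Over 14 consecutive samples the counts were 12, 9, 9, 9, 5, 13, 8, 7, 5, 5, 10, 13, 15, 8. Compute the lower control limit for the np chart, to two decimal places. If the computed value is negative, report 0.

0.61

p̄ = Σdᵢ / (k·n) = 128 / (14 × 80) = 0.11429
LCL = np̄ − 3·√(np̄(1−p̄)) = 9.1429 − 3 × 2.8457 = 0.6058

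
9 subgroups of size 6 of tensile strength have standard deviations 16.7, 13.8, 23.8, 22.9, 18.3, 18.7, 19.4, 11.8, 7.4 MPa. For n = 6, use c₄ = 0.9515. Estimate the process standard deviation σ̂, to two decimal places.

17.84

s̄ = (16.7 + 13.8 + 23.8 + 22.9 + 18.3 + 18.7 + 19.4 + 11.8 + 7.4) / 9 = 16.9778
σ̂ = s̄ / c₄ = 16.9778 / 0.9515 = 17.8432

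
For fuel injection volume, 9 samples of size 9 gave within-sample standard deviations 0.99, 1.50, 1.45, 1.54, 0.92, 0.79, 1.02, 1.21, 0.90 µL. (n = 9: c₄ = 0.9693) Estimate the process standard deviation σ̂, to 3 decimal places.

s̄ = (0.99 + 1.50 + 1.45 + 1.54 + 0.92 + 0.79 + 1.02 + 1.21 + 0.90) / 9 = 1.1467
σ̂ = s̄ / c₄ = 1.1467 / 0.9693 = 1.1830

1.183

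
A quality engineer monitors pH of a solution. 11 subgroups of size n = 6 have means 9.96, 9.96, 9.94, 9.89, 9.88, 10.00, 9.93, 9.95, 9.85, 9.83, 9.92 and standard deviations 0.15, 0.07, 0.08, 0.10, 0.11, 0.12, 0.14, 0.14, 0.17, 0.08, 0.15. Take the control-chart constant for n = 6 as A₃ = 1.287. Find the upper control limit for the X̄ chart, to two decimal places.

X̄̄ = (9.96 + 9.96 + 9.94 + 9.89 + 9.88 + 10.00 + 9.93 + 9.95 + 9.85 + 9.83 + 9.92) / 11 = 9.9191
s̄ = (0.15 + 0.07 + 0.08 + 0.10 + 0.11 + 0.12 + 0.14 + 0.14 + 0.17 + 0.08 + 0.15) / 11 = 0.1191
UCL = X̄̄ + A₃·s̄ = 9.9191 + 1.287 × 0.1191 = 10.0724

10.07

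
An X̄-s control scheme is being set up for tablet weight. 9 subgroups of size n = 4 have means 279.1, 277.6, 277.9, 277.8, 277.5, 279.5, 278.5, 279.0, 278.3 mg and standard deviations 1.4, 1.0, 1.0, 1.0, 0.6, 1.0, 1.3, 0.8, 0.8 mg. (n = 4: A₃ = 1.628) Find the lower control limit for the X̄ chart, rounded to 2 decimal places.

276.75

X̄̄ = (279.1 + 277.6 + 277.9 + 277.8 + 277.5 + 279.5 + 278.5 + 279.0 + 278.3) / 9 = 278.3556
s̄ = (1.4 + 1.0 + 1.0 + 1.0 + 0.6 + 1.0 + 1.3 + 0.8 + 0.8) / 9 = 0.9889
LCL = X̄̄ − A₃·s̄ = 278.3556 − 1.628 × 0.9889 = 276.7456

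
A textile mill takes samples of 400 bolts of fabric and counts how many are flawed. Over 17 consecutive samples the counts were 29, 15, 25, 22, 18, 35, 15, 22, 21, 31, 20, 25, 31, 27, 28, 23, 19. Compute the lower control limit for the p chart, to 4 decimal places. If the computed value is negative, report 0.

p̄ = Σdᵢ / (k·n) = 406 / (17 × 400) = 0.05971
LCL = p̄ − 3·√(p̄(1−p̄)/n) = 0.05971 − 3 × 0.01185 = 0.02416

0.0242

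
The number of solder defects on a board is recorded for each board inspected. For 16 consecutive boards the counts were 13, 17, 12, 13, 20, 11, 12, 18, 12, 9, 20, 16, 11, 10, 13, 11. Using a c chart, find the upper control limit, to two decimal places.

24.70

c̄ = (13 + 17 + 12 + 13 + 20 + 11 + 12 + 18 + 12 + 9 + 20 + 16 + 11 + 10 + 13 + 11) / 16 = 218 / 16 = 13.6250
UCL = c̄ + 3√c̄ = 13.6250 + 3 × √13.6250 = 13.6250 + 3 × 3.6912 = 24.6986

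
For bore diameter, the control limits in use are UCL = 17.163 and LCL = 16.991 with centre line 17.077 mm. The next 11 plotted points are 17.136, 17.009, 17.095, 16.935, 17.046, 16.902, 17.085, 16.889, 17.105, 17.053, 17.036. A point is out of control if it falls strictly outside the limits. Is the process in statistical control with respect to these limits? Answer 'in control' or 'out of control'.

Compare each point to [16.991, 17.163]: sample 4 = 16.935 < LCL; sample 6 = 16.902 < LCL; sample 8 = 16.889 < LCL.

out of control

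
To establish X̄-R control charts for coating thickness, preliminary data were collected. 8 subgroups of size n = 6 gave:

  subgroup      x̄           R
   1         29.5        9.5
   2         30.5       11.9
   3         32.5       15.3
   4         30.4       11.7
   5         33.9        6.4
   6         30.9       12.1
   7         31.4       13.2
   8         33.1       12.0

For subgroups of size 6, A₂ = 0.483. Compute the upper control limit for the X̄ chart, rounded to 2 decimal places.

X̄̄ = (29.5 + 30.5 + 32.5 + 30.4 + 33.9 + 30.9 + 31.4 + 33.1) / 8 = 252.2000 / 8 = 31.5250
R̄ = (9.5 + 11.9 + 15.3 + 11.7 + 6.4 + 12.1 + 13.2 + 12.0) / 8 = 92.1000 / 8 = 11.5125
UCL = X̄̄ + A₂·R̄ = 31.5250 + 0.483 × 11.5125 = 37.0855

37.09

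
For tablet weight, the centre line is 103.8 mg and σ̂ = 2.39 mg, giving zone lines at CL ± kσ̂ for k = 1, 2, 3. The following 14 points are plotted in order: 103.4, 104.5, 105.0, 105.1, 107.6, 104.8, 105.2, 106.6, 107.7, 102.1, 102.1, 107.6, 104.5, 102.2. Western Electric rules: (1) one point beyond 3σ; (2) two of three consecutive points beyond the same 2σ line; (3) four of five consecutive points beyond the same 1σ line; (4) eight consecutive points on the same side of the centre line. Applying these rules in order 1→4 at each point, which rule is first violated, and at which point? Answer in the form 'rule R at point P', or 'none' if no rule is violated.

rule 4 at point 9

Zone of each point (C = within 1σ̂, B = 1σ̂–2σ̂, A = 2σ̂–3σ̂, * = beyond 3σ̂; sign = side of CL): 1:-C, 2:+C, 3:+C, 4:+C, 5:+B, 6:+C, 7:+C, 8:+B, 9:+B, 10:-C, 11:-C, 12:+B, 13:+C, 14:-C
Rule 4 (eight consecutive points on the same side of the centre line) is satisfied at point 9.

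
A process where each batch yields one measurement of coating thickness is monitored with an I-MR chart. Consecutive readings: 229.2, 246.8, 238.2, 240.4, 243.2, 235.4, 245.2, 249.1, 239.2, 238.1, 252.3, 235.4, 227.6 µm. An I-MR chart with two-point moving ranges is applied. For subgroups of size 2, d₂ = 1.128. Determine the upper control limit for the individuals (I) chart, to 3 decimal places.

262.747

X̄ = (229.2 + 246.8 + 238.2 + 240.4 + 243.2 + 235.4 + 245.2 + 249.1 + 239.2 + 238.1 + 252.3 + 235.4 + 227.6) / 13 = 240.0077
Moving ranges: 17.6, 8.6, 2.2, 2.8, 7.8, 9.8, 3.9, 9.9, 1.1, 14.2, 16.9, 7.8; M̄R̄ = 102.6000 / 12 = 8.5500
UCL = X̄ + 3·M̄R̄/d₂ = 240.0077 + 3 × 8.5500 / 1.128 = 262.7471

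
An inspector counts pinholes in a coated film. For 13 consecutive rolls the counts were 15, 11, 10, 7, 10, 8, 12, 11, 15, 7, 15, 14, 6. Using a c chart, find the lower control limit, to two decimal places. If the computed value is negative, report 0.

c̄ = (15 + 11 + 10 + 7 + 10 + 8 + 12 + 11 + 15 + 7 + 15 + 14 + 6) / 13 = 141 / 13 = 10.8462
LCL = c̄ − 3√c̄ = 10.8462 − 3 × 3.2933 = 0.9661

0.97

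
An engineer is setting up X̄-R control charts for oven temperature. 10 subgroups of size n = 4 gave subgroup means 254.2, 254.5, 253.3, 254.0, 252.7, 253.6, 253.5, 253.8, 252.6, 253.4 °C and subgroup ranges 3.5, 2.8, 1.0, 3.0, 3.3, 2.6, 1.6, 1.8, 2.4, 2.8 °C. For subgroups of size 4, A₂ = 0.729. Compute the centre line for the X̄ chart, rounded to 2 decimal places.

X̄̄ = (254.2 + 254.5 + 253.3 + 254.0 + 252.7 + 253.6 + 253.5 + 253.8 + 252.6 + 253.4) / 10 = 2535.6000 / 10 = 253.5600
CL = X̄̄ = 253.5600

253.56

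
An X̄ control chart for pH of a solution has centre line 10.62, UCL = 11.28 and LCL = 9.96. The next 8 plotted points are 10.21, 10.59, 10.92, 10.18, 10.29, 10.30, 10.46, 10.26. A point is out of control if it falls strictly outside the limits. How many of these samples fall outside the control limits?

All 8 points lie within [9.96, 11.28].

0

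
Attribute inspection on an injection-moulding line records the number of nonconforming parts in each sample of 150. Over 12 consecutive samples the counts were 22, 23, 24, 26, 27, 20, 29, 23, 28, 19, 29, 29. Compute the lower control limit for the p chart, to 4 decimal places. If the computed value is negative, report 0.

0.0749

p̄ = Σdᵢ / (k·n) = 299 / (12 × 150) = 0.16611
LCL = p̄ − 3·√(p̄(1−p̄)/n) = 0.16611 − 3 × 0.03039 = 0.07495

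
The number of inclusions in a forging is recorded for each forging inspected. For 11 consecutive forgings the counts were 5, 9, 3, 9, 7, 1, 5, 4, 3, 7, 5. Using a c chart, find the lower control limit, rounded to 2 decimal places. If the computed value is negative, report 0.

c̄ = (5 + 9 + 3 + 9 + 7 + 1 + 5 + 4 + 3 + 7 + 5) / 11 = 58 / 11 = 5.2727
LCL = c̄ − 3√c̄ = 5.2727 − 3 × 2.2962 = -1.6160 → 0 (cannot be negative)

0.00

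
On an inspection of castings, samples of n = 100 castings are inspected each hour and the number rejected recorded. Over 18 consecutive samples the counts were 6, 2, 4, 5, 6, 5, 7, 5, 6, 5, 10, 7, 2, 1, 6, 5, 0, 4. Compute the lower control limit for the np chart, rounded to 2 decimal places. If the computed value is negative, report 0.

p̄ = Σdᵢ / (k·n) = 86 / (18 × 100) = 0.04778
LCL = np̄ − 3·√(np̄(1−p̄)) = 4.7778 − 3 × 2.1330 = -1.6211 → 0 (negative, so LCL = 0)

0.00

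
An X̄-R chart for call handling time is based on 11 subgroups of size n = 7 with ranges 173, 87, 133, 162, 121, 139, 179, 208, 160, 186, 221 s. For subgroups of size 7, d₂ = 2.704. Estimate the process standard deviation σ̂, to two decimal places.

59.47

R̄ = (173 + 87 + 133 + 162 + 121 + 139 + 179 + 208 + 160 + 186 + 221) / 11 = 160.8182
σ̂ = R̄ / d₂ = 160.8182 / 2.704 = 59.4742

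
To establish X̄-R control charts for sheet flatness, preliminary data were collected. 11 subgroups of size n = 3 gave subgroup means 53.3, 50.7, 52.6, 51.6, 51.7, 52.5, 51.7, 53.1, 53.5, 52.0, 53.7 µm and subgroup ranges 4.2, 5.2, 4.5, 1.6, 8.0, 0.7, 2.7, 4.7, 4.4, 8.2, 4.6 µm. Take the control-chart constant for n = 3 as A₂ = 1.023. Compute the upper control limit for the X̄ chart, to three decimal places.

X̄̄ = (53.3 + 50.7 + 52.6 + 51.6 + 51.7 + 52.5 + 51.7 + 53.1 + 53.5 + 52.0 + 53.7) / 11 = 576.4000 / 11 = 52.4000
R̄ = (4.2 + 5.2 + 4.5 + 1.6 + 8.0 + 0.7 + 2.7 + 4.7 + 4.4 + 8.2 + 4.6) / 11 = 48.8000 / 11 = 4.4364
UCL = X̄̄ + A₂·R̄ = 52.4000 + 1.023 × 4.4364 = 56.9384

56.938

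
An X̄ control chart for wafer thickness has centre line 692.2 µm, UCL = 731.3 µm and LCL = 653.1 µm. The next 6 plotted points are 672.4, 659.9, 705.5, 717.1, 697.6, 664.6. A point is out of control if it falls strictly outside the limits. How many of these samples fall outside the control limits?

0

All 6 points lie within [653.1, 731.3].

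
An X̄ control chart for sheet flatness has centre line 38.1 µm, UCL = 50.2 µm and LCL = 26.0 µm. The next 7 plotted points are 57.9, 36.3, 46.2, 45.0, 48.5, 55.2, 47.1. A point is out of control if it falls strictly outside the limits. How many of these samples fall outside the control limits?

Compare each point to [26.0, 50.2]: sample 1 = 57.9 > UCL; sample 6 = 55.2 > UCL.

2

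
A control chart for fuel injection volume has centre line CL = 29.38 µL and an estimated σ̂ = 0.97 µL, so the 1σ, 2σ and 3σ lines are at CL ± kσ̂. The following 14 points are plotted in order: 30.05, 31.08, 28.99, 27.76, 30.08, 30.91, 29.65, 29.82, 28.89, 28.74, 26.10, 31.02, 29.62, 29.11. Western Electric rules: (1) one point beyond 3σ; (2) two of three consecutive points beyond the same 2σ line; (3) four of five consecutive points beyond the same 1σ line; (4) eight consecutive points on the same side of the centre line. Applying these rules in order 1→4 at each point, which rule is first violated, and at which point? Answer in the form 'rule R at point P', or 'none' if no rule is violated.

Zone of each point (C = within 1σ̂, B = 1σ̂–2σ̂, A = 2σ̂–3σ̂, * = beyond 3σ̂; sign = side of CL): 1:+C, 2:+B, 3:-C, 4:-B, 5:+C, 6:+B, 7:+C, 8:+C, 9:-C, 10:-C, 11:-*, 12:+B, 13:+C, 14:-C
Rule 1 (one point beyond the 3σ limits) is satisfied at point 11.

rule 1 at point 11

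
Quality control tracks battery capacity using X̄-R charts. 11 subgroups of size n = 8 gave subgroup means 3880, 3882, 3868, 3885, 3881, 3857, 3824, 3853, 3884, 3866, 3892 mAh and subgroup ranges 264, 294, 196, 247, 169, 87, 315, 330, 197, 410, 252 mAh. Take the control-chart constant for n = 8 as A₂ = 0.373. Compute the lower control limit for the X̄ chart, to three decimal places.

3776.559

X̄̄ = (3880 + 3882 + 3868 + 3885 + 3881 + 3857 + 3824 + 3853 + 3884 + 3866 + 3892) / 11 = 42572.0000 / 11 = 3870.1818
R̄ = (264 + 294 + 196 + 247 + 169 + 87 + 315 + 330 + 197 + 410 + 252) / 11 = 2761.0000 / 11 = 251.0000
LCL = X̄̄ − A₂·R̄ = 3870.1818 − 0.373 × 251.0000 = 3776.5588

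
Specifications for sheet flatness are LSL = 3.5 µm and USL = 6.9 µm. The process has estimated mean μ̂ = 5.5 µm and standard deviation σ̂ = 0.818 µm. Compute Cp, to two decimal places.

0.69

Cp = (USL − LSL) / (6σ̂) = (6.9 − 3.5) / (6 × 0.818) = 3.4000 / 4.9080 = 0.6927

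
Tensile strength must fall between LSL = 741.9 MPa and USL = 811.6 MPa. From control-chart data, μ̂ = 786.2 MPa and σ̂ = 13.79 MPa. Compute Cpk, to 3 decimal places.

0.614

Cpu = (USL − μ̂) / (3σ̂) = (811.6 − 786.2) / (3 × 13.79) = 0.6140; Cpl = (μ̂ − LSL) / (3σ̂) = (786.2 − 741.9) / (3 × 13.79) = 1.0708; Cpk = min(Cpu, Cpl) = 0.6140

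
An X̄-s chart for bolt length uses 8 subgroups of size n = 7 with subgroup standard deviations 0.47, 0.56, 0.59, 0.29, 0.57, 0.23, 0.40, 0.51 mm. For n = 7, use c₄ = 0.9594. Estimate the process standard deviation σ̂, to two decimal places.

0.47

s̄ = (0.47 + 0.56 + 0.59 + 0.29 + 0.57 + 0.23 + 0.40 + 0.51) / 8 = 0.4525
σ̂ = s̄ / c₄ = 0.4525 / 0.9594 = 0.4716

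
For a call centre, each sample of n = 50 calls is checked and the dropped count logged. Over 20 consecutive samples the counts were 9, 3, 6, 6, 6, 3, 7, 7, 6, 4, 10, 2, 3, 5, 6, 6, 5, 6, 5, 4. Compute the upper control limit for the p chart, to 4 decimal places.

0.2412

p̄ = Σdᵢ / (k·n) = 109 / (20 × 50) = 0.10900
UCL = p̄ + 3·√(p̄(1−p̄)/n) = 0.10900 + 3 × √(0.10900×0.89100/50) = 0.10900 + 3 × 0.04407 = 0.24122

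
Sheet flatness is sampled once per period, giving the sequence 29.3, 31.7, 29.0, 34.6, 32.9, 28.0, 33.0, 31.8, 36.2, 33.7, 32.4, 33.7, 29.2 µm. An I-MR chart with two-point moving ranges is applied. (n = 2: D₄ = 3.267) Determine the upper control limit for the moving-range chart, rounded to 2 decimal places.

10.21

Moving ranges: 2.4, 2.7, 5.6, 1.7, 4.9, 5.0, 1.2, 4.4, 2.5, 1.3, 1.3, 4.5; M̄R̄ = 37.5000 / 12 = 3.1250
UCL_MR = D₄·M̄R̄ = 3.267 × 3.1250 = 10.2094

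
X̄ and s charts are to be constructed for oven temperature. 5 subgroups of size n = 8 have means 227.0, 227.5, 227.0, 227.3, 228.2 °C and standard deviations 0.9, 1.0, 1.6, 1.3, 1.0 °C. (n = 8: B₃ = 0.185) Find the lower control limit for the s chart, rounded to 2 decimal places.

0.21

s̄ = (0.9 + 1.0 + 1.6 + 1.3 + 1.0) / 5 = 1.1600
LCL_s = B₃·s̄ = 0.185 × 1.1600 = 0.2146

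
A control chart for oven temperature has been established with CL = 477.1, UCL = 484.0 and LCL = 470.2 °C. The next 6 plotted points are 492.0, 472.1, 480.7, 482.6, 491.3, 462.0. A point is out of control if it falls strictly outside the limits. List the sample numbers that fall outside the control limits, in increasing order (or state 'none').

Compare each point to [470.2, 484.0]: sample 1 = 492.0 > UCL; sample 5 = 491.3 > UCL; sample 6 = 462.0 < LCL.

1, 5, 6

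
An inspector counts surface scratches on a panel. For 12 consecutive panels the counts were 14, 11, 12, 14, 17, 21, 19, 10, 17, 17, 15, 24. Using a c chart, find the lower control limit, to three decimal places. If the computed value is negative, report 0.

c̄ = (14 + 11 + 12 + 14 + 17 + 21 + 19 + 10 + 17 + 17 + 15 + 24) / 12 = 191 / 12 = 15.9167
LCL = c̄ − 3√c̄ = 15.9167 − 3 × 3.9896 = 3.9480

3.948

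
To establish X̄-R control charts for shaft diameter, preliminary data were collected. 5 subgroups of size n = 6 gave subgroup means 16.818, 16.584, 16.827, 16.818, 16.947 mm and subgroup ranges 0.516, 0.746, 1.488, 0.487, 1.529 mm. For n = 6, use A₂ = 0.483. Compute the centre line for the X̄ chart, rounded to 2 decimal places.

16.80

X̄̄ = (16.818 + 16.584 + 16.827 + 16.818 + 16.947) / 5 = 83.9940 / 5 = 16.7988
CL = X̄̄ = 16.7988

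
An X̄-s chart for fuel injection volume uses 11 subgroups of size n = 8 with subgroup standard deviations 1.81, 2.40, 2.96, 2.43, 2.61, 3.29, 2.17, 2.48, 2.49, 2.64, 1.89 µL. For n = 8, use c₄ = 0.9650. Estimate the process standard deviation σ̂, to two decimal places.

s̄ = (1.81 + 2.40 + 2.96 + 2.43 + 2.61 + 3.29 + 2.17 + 2.48 + 2.49 + 2.64 + 1.89) / 11 = 2.4700
σ̂ = s̄ / c₄ = 2.4700 / 0.9650 = 2.5596

2.56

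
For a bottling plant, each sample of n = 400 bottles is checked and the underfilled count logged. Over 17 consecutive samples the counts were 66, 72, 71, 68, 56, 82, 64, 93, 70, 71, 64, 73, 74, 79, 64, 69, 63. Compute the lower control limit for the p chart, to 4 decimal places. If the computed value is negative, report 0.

p̄ = Σdᵢ / (k·n) = 1199 / (17 × 400) = 0.17632
LCL = p̄ − 3·√(p̄(1−p̄)/n) = 0.17632 − 3 × 0.01905 = 0.11916

0.1192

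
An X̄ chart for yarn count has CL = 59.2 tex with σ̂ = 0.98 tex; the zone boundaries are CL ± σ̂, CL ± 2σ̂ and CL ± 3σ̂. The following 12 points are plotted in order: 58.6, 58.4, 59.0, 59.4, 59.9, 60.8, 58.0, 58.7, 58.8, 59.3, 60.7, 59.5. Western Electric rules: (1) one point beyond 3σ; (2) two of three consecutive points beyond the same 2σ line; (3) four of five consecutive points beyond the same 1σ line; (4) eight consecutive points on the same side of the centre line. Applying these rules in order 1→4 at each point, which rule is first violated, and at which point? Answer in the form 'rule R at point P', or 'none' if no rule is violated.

none

Zone of each point (C = within 1σ̂, B = 1σ̂–2σ̂, A = 2σ̂–3σ̂, * = beyond 3σ̂; sign = side of CL): 1:-C, 2:-C, 3:-C, 4:+C, 5:+C, 6:+B, 7:-B, 8:-C, 9:-C, 10:+C, 11:+B, 12:+C
No rule fires across all 12 points.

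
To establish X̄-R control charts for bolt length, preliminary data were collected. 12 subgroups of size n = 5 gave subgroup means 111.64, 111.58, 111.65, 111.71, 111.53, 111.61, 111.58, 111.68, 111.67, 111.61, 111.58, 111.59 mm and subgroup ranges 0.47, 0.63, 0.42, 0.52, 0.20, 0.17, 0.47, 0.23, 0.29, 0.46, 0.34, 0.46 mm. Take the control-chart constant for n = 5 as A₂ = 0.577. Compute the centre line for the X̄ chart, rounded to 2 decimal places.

X̄̄ = (111.64 + 111.58 + 111.65 + 111.71 + 111.53 + 111.61 + 111.58 + 111.68 + 111.67 + 111.61 + 111.58 + 111.59) / 12 = 1339.4300 / 12 = 111.6192
CL = X̄̄ = 111.6192

111.62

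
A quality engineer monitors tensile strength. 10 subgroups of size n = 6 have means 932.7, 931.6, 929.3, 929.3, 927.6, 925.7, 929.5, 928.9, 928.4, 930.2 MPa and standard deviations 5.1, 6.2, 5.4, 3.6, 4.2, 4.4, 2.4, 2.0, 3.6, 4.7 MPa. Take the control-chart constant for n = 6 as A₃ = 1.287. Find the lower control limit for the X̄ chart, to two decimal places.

923.97

X̄̄ = (932.7 + 931.6 + 929.3 + 929.3 + 927.6 + 925.7 + 929.5 + 928.9 + 928.4 + 930.2) / 10 = 929.3200
s̄ = (5.1 + 6.2 + 5.4 + 3.6 + 4.2 + 4.4 + 2.4 + 2.0 + 3.6 + 4.7) / 10 = 4.1600
LCL = X̄̄ − A₃·s̄ = 929.3200 − 1.287 × 4.1600 = 923.9661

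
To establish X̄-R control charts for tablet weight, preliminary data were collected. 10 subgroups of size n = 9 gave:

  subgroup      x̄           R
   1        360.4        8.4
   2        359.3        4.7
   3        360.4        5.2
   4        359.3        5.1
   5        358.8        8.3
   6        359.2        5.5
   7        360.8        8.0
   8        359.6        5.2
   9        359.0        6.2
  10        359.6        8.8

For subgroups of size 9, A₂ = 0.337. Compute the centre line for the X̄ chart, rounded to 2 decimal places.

359.64

X̄̄ = (360.4 + 359.3 + 360.4 + 359.3 + 358.8 + 359.2 + 360.8 + 359.6 + 359.0 + 359.6) / 10 = 3596.4000 / 10 = 359.6400
CL = X̄̄ = 359.6400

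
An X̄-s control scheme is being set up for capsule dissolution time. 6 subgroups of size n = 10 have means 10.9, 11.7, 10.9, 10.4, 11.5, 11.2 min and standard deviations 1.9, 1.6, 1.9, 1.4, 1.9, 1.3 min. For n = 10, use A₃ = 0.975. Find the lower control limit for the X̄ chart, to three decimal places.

9.475

X̄̄ = (10.9 + 11.7 + 10.9 + 10.4 + 11.5 + 11.2) / 6 = 11.1000
s̄ = (1.9 + 1.6 + 1.9 + 1.4 + 1.9 + 1.3) / 6 = 1.6667
LCL = X̄̄ − A₃·s̄ = 11.1000 − 0.975 × 1.6667 = 9.4750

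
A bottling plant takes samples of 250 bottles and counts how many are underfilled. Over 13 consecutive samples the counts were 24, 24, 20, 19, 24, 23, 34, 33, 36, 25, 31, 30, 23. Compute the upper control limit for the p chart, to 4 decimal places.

0.1650

p̄ = Σdᵢ / (k·n) = 346 / (13 × 250) = 0.10646
UCL = p̄ + 3·√(p̄(1−p̄)/n) = 0.10646 + 3 × √(0.10646×0.89354/250) = 0.10646 + 3 × 0.01951 = 0.16498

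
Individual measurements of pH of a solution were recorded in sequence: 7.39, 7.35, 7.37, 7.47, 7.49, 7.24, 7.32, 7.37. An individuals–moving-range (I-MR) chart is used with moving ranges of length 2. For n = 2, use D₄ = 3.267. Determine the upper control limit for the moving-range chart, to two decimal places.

Moving ranges: 0.04, 0.02, 0.10, 0.02, 0.25, 0.08, 0.05; M̄R̄ = 0.5600 / 7 = 0.0800
UCL_MR = D₄·M̄R̄ = 3.267 × 0.0800 = 0.2614

0.26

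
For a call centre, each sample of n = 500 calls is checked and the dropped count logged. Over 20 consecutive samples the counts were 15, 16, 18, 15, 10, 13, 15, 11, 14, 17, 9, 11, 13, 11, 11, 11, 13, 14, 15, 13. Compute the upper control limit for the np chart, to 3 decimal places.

p̄ = Σdᵢ / (k·n) = 265 / (20 × 500) = 0.02650
UCL = np̄ + 3·√(np̄(1−p̄)) = 13.2500 + 3 × √(13.2500×0.97350) = 13.2500 + 3 × 3.5915 = 24.0245

24.025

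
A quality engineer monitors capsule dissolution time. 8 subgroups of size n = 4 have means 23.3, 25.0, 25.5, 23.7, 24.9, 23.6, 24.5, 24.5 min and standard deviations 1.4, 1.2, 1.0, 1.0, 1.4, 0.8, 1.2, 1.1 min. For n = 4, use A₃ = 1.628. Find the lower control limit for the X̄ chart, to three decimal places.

22.523

X̄̄ = (23.3 + 25.0 + 25.5 + 23.7 + 24.9 + 23.6 + 24.5 + 24.5) / 8 = 24.3750
s̄ = (1.4 + 1.2 + 1.0 + 1.0 + 1.4 + 0.8 + 1.2 + 1.1) / 8 = 1.1375
LCL = X̄̄ − A₃·s̄ = 24.3750 − 1.628 × 1.1375 = 22.5232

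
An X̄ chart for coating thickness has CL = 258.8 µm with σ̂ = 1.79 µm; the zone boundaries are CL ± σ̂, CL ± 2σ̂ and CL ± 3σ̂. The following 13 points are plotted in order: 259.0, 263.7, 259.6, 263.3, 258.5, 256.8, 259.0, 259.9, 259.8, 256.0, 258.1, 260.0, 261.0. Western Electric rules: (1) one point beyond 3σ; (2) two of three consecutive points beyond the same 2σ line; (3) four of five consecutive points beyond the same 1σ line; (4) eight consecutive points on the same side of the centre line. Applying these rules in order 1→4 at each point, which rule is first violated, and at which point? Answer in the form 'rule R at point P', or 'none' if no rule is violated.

rule 2 at point 4

Zone of each point (C = within 1σ̂, B = 1σ̂–2σ̂, A = 2σ̂–3σ̂, * = beyond 3σ̂; sign = side of CL): 1:+C, 2:+A, 3:+C, 4:+A, 5:-C, 6:-B, 7:+C, 8:+C, 9:+C, 10:-B, 11:-C, 12:+C, 13:+B
Rule 2 (two of three consecutive points beyond the same 2σ limit) is satisfied at point 4.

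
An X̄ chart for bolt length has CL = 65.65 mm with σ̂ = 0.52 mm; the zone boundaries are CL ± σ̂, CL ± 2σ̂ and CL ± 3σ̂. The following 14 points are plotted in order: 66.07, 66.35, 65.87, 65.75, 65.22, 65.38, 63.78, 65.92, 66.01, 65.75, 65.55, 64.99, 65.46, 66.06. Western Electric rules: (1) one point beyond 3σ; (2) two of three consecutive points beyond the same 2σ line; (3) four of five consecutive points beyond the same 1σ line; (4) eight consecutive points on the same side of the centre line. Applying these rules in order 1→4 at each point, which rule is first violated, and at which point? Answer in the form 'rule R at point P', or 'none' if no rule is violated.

Zone of each point (C = within 1σ̂, B = 1σ̂–2σ̂, A = 2σ̂–3σ̂, * = beyond 3σ̂; sign = side of CL): 1:+C, 2:+B, 3:+C, 4:+C, 5:-C, 6:-C, 7:-*, 8:+C, 9:+C, 10:+C, 11:-C, 12:-B, 13:-C, 14:+C
Rule 1 (one point beyond the 3σ limits) is satisfied at point 7.

rule 1 at point 7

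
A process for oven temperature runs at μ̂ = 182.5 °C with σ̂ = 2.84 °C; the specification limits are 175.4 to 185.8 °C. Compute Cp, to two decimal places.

Cp = (USL − LSL) / (6σ̂) = (185.8 − 175.4) / (6 × 2.84) = 10.4000 / 17.0400 = 0.6103

0.61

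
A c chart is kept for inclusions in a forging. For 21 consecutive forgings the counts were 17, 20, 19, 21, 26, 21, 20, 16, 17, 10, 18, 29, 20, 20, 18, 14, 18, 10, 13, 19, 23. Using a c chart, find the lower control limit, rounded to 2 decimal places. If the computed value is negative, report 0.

5.61

c̄ = (17 + 20 + 19 + 21 + 26 + 21 + 20 + 16 + 17 + 10 + 18 + 29 + 20 + 20 + 18 + 14 + 18 + 10 + 13 + 19 + 23) / 21 = 389 / 21 = 18.5238
LCL = c̄ − 3√c̄ = 18.5238 − 3 × 4.3039 = 5.6120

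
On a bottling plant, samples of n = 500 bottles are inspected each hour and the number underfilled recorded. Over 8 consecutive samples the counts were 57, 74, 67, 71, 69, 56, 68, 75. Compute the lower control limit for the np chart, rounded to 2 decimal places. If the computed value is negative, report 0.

p̄ = Σdᵢ / (k·n) = 537 / (8 × 500) = 0.13425
LCL = np̄ − 3·√(np̄(1−p̄)) = 67.1250 − 3 × 7.6232 = 44.2553

44.26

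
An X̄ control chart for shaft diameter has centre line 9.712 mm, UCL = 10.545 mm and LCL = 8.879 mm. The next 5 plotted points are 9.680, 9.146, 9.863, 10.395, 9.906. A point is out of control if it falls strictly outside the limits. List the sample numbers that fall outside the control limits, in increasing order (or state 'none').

All 5 points lie within [8.879, 10.545].

none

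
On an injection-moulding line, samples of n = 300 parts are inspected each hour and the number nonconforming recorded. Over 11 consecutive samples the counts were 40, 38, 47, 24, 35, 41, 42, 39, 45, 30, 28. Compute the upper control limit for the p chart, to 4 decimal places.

p̄ = Σdᵢ / (k·n) = 409 / (11 × 300) = 0.12394
UCL = p̄ + 3·√(p̄(1−p̄)/n) = 0.12394 + 3 × √(0.12394×0.87606/300) = 0.12394 + 3 × 0.01902 = 0.18101

0.1810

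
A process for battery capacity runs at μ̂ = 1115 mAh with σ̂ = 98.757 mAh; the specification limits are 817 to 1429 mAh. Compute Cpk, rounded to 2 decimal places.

1.01

Cpu = (USL − μ̂) / (3σ̂) = (1429 − 1115) / (3 × 98.757) = 1.0598; Cpl = (μ̂ − LSL) / (3σ̂) = (1115 − 817) / (3 × 98.757) = 1.0058; Cpk = min(Cpu, Cpl) = 1.0058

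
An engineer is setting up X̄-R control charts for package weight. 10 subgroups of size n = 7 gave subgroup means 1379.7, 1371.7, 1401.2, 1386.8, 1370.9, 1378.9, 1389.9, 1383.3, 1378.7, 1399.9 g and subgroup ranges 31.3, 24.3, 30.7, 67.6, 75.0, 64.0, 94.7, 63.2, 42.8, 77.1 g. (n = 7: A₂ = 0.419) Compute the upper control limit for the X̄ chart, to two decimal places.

1408.01

X̄̄ = (1379.7 + 1371.7 + 1401.2 + 1386.8 + 1370.9 + 1378.9 + 1389.9 + 1383.3 + 1378.7 + 1399.9) / 10 = 13841.0000 / 10 = 1384.1000
R̄ = (31.3 + 24.3 + 30.7 + 67.6 + 75.0 + 64.0 + 94.7 + 63.2 + 42.8 + 77.1) / 10 = 570.7000 / 10 = 57.0700
UCL = X̄̄ + A₂·R̄ = 1384.1000 + 0.419 × 57.0700 = 1408.0123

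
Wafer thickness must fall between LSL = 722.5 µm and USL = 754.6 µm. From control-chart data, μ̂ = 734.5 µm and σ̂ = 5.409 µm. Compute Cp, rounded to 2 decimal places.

0.99

Cp = (USL − LSL) / (6σ̂) = (754.6 − 722.5) / (6 × 5.409) = 32.1000 / 32.4540 = 0.9891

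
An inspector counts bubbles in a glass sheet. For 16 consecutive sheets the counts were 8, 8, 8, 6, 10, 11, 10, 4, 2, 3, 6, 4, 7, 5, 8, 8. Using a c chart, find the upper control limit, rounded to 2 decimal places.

c̄ = (8 + 8 + 8 + 6 + 10 + 11 + 10 + 4 + 2 + 3 + 6 + 4 + 7 + 5 + 8 + 8) / 16 = 108 / 16 = 6.7500
UCL = c̄ + 3√c̄ = 6.7500 + 3 × √6.7500 = 6.7500 + 3 × 2.5981 = 14.5442

14.54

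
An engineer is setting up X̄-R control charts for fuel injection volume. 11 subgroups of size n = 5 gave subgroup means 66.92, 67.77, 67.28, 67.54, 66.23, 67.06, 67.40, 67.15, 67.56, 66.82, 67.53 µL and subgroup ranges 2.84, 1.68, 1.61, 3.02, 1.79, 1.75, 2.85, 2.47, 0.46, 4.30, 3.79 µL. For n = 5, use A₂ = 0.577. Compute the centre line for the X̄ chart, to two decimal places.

X̄̄ = (66.92 + 67.77 + 67.28 + 67.54 + 66.23 + 67.06 + 67.40 + 67.15 + 67.56 + 66.82 + 67.53) / 11 = 739.2600 / 11 = 67.2055
CL = X̄̄ = 67.2055

67.21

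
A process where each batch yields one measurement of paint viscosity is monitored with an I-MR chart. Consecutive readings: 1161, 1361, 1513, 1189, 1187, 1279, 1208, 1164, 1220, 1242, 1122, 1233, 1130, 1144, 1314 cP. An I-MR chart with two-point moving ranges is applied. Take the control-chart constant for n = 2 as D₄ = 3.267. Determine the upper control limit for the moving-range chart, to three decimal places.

Moving ranges: 200, 152, 324, 2, 92, 71, 44, 56, 22, 120, 111, 103, 14, 170; M̄R̄ = 1481.0000 / 14 = 105.7857
UCL_MR = D₄·M̄R̄ = 3.267 × 105.7857 = 345.6019

345.602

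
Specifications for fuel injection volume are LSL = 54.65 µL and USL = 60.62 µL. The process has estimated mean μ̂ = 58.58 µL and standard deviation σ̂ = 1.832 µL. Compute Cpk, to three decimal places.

0.371

Cpu = (USL − μ̂) / (3σ̂) = (60.62 − 58.58) / (3 × 1.832) = 0.3712; Cpl = (μ̂ − LSL) / (3σ̂) = (58.58 − 54.65) / (3 × 1.832) = 0.7151; Cpk = min(Cpu, Cpl) = 0.3712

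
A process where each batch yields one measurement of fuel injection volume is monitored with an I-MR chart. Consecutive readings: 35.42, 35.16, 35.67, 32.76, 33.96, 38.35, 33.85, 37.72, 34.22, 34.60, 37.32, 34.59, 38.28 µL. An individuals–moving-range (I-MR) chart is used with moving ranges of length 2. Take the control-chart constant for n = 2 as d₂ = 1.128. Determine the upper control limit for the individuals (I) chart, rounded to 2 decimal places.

42.33

X̄ = (35.42 + 35.16 + 35.67 + 32.76 + 33.96 + 38.35 + 33.85 + 37.72 + 34.22 + 34.60 + 37.32 + 34.59 + 38.28) / 13 = 35.5308
Moving ranges: 0.26, 0.51, 2.91, 1.20, 4.39, 4.50, 3.87, 3.50, 0.38, 2.72, 2.73, 3.69; M̄R̄ = 30.6600 / 12 = 2.5550
UCL = X̄ + 3·M̄R̄/d₂ = 35.5308 + 3 × 2.5550 / 1.128 = 42.3260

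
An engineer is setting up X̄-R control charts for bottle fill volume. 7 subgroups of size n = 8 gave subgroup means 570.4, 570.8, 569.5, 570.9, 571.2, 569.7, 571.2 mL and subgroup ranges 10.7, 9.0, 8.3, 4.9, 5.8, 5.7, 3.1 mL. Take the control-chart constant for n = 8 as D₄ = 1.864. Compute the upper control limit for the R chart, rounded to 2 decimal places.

12.65

R̄ = (10.7 + 9.0 + 8.3 + 4.9 + 5.8 + 5.7 + 3.1) / 7 = 47.5000 / 7 = 6.7857
UCL_R = D₄·R̄ = 1.864 × 6.7857 = 12.6486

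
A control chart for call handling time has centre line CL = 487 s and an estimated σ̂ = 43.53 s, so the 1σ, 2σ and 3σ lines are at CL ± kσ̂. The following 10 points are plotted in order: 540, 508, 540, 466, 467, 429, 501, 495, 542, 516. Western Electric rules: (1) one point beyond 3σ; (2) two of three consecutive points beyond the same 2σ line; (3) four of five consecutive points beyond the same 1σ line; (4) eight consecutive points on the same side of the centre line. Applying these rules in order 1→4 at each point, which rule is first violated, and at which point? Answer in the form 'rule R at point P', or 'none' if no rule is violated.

none

Zone of each point (C = within 1σ̂, B = 1σ̂–2σ̂, A = 2σ̂–3σ̂, * = beyond 3σ̂; sign = side of CL): 1:+B, 2:+C, 3:+B, 4:-C, 5:-C, 6:-B, 7:+C, 8:+C, 9:+B, 10:+C
No rule fires across all 10 points.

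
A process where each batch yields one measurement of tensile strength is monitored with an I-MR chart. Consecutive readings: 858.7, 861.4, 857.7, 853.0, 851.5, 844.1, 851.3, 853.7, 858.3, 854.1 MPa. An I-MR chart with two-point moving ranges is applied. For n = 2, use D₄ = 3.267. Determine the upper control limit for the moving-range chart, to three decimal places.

13.939

Moving ranges: 2.7, 3.7, 4.7, 1.5, 7.4, 7.2, 2.4, 4.6, 4.2; M̄R̄ = 38.4000 / 9 = 4.2667
UCL_MR = D₄·M̄R̄ = 3.267 × 4.2667 = 13.9392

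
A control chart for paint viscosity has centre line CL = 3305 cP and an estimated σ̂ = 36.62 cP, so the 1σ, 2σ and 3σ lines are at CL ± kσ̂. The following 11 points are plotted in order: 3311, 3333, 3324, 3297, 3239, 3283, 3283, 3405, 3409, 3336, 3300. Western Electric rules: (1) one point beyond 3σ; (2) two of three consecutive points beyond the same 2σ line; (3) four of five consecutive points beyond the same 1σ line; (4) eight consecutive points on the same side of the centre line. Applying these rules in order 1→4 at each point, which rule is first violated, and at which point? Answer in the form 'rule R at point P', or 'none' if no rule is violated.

rule 2 at point 9

Zone of each point (C = within 1σ̂, B = 1σ̂–2σ̂, A = 2σ̂–3σ̂, * = beyond 3σ̂; sign = side of CL): 1:+C, 2:+C, 3:+C, 4:-C, 5:-B, 6:-C, 7:-C, 8:+A, 9:+A, 10:+C, 11:-C
Rule 2 (two of three consecutive points beyond the same 2σ limit) is satisfied at point 9.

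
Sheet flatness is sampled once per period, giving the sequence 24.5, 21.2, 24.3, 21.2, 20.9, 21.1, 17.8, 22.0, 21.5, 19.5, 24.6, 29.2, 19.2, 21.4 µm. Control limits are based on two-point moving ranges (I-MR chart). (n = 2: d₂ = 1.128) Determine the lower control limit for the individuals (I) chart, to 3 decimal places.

X̄ = (24.5 + 21.2 + 24.3 + 21.2 + 20.9 + 21.1 + 17.8 + 22.0 + 21.5 + 19.5 + 24.6 + 29.2 + 19.2 + 21.4) / 14 = 22.0286
Moving ranges: 3.3, 3.1, 3.1, 0.3, 0.2, 3.3, 4.2, 0.5, 2.0, 5.1, 4.6, 10.0, 2.2; M̄R̄ = 41.9000 / 13 = 3.2231
LCL = X̄ − 3·M̄R̄/d₂ = 22.0286 − 3 × 3.2231 / 1.128 = 13.4566

13.457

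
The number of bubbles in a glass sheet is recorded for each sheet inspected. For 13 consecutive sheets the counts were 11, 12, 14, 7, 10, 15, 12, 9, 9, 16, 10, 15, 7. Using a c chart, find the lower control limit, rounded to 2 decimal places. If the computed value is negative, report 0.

c̄ = (11 + 12 + 14 + 7 + 10 + 15 + 12 + 9 + 9 + 16 + 10 + 15 + 7) / 13 = 147 / 13 = 11.3077
LCL = c̄ − 3√c̄ = 11.3077 − 3 × 3.3627 = 1.2196

1.22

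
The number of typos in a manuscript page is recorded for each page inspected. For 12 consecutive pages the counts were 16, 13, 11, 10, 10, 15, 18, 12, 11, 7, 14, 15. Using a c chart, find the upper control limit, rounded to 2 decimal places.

23.34

c̄ = (16 + 13 + 11 + 10 + 10 + 15 + 18 + 12 + 11 + 7 + 14 + 15) / 12 = 152 / 12 = 12.6667
UCL = c̄ + 3√c̄ = 12.6667 + 3 × √12.6667 = 12.6667 + 3 × 3.5590 = 23.3437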